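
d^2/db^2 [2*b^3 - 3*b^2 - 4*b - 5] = 12*b - 6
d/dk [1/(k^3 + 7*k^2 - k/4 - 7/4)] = 4*(-12*k^2 - 56*k + 1)/(4*k^3 + 28*k^2 - k - 7)^2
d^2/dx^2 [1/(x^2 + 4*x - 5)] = 2*(-x^2 - 4*x + 4*(x + 2)^2 + 5)/(x^2 + 4*x - 5)^3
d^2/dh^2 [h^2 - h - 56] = 2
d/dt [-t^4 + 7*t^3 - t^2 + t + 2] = -4*t^3 + 21*t^2 - 2*t + 1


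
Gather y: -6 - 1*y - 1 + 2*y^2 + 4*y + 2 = 2*y^2 + 3*y - 5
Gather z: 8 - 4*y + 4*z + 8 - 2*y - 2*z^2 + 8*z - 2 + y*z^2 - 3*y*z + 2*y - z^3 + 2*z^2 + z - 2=y*z^2 - 4*y - z^3 + z*(13 - 3*y) + 12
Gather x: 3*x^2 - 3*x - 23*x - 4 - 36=3*x^2 - 26*x - 40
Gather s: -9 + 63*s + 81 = 63*s + 72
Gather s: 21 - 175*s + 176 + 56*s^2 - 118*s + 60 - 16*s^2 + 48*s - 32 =40*s^2 - 245*s + 225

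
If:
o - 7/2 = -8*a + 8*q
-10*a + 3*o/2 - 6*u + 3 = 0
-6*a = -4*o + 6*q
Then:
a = 93/232 - 39*u/29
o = 39/58 - 144*u/29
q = 11/232 - 57*u/29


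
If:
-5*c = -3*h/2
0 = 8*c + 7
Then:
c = -7/8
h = -35/12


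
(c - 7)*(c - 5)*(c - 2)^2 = c^4 - 16*c^3 + 87*c^2 - 188*c + 140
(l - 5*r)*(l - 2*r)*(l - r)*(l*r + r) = l^4*r - 8*l^3*r^2 + l^3*r + 17*l^2*r^3 - 8*l^2*r^2 - 10*l*r^4 + 17*l*r^3 - 10*r^4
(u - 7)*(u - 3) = u^2 - 10*u + 21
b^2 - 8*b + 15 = (b - 5)*(b - 3)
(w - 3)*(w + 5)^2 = w^3 + 7*w^2 - 5*w - 75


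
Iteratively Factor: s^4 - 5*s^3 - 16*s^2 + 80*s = (s + 4)*(s^3 - 9*s^2 + 20*s) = (s - 4)*(s + 4)*(s^2 - 5*s) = s*(s - 4)*(s + 4)*(s - 5)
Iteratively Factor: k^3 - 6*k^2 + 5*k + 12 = (k - 3)*(k^2 - 3*k - 4) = (k - 4)*(k - 3)*(k + 1)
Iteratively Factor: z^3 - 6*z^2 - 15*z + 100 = (z + 4)*(z^2 - 10*z + 25) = (z - 5)*(z + 4)*(z - 5)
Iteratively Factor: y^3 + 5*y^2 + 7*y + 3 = (y + 3)*(y^2 + 2*y + 1) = (y + 1)*(y + 3)*(y + 1)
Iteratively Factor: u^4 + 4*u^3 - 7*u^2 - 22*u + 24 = (u + 4)*(u^3 - 7*u + 6) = (u - 2)*(u + 4)*(u^2 + 2*u - 3) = (u - 2)*(u - 1)*(u + 4)*(u + 3)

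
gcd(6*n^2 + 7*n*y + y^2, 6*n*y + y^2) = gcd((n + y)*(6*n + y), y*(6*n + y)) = 6*n + y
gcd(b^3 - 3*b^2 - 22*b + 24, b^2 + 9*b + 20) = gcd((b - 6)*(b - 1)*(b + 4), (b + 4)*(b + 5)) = b + 4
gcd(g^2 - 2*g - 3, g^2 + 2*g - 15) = g - 3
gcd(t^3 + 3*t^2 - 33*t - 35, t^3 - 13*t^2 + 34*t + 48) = t + 1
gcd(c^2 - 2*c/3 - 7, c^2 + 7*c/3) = c + 7/3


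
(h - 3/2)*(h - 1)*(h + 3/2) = h^3 - h^2 - 9*h/4 + 9/4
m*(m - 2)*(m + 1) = m^3 - m^2 - 2*m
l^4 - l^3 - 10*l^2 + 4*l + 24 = (l - 3)*(l - 2)*(l + 2)^2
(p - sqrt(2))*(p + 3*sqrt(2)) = p^2 + 2*sqrt(2)*p - 6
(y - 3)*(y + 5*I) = y^2 - 3*y + 5*I*y - 15*I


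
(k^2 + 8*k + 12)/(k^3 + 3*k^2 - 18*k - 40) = (k + 6)/(k^2 + k - 20)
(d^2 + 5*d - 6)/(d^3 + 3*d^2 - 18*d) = (d - 1)/(d*(d - 3))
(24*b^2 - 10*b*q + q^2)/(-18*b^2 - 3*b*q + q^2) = (-4*b + q)/(3*b + q)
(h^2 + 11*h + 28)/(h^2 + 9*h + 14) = (h + 4)/(h + 2)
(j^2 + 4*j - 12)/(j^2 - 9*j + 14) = (j + 6)/(j - 7)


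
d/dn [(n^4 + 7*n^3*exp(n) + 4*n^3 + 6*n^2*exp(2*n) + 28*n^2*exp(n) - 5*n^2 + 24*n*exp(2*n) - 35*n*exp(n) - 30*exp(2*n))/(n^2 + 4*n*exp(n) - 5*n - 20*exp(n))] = ((n^2 + 4*n*exp(n) - 5*n - 20*exp(n))*(7*n^3*exp(n) + 4*n^3 + 12*n^2*exp(2*n) + 49*n^2*exp(n) + 12*n^2 + 60*n*exp(2*n) + 21*n*exp(n) - 10*n - 36*exp(2*n) - 35*exp(n)) - (4*n*exp(n) + 2*n - 16*exp(n) - 5)*(n^4 + 7*n^3*exp(n) + 4*n^3 + 6*n^2*exp(2*n) + 28*n^2*exp(n) - 5*n^2 + 24*n*exp(2*n) - 35*n*exp(n) - 30*exp(2*n)))/(n^2 + 4*n*exp(n) - 5*n - 20*exp(n))^2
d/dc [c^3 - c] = 3*c^2 - 1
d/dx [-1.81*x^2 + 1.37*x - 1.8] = 1.37 - 3.62*x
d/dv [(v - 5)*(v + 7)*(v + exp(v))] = (v - 5)*(v + 7)*(exp(v) + 1) + (v - 5)*(v + exp(v)) + (v + 7)*(v + exp(v))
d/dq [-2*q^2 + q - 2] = 1 - 4*q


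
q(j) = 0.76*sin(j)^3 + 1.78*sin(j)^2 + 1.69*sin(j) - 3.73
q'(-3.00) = -1.22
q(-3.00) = -3.94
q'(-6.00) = 2.75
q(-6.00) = -3.10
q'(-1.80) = -0.09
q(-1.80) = -4.39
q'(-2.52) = -0.32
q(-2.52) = -4.26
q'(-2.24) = -0.19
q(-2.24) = -4.33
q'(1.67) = -0.74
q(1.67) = 0.46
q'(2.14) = -3.40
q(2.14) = -0.59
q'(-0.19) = 1.08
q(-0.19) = -3.99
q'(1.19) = 2.59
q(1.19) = -0.02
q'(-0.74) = 0.24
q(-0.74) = -4.29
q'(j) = 2.28*sin(j)^2*cos(j) + 3.56*sin(j)*cos(j) + 1.69*cos(j)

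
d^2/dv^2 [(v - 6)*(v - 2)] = 2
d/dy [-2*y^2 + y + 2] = 1 - 4*y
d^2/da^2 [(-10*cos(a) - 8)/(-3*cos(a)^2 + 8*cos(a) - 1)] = 4*(405*(1 - cos(2*a))^2*cos(a) + 264*(1 - cos(2*a))^2 + 1318*cos(a) + 1120*cos(2*a) - 108*cos(3*a) - 90*cos(5*a) - 2208)/(16*cos(a) - 3*cos(2*a) - 5)^3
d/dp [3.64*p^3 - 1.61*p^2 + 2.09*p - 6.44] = 10.92*p^2 - 3.22*p + 2.09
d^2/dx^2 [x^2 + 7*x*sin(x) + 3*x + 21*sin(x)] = -7*x*sin(x) - 21*sin(x) + 14*cos(x) + 2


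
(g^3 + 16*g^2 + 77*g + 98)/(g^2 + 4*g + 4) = (g^2 + 14*g + 49)/(g + 2)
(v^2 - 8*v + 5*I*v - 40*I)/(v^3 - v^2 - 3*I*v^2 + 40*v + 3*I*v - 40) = (v - 8)/(v^2 - v*(1 + 8*I) + 8*I)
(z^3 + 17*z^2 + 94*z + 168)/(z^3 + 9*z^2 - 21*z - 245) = (z^2 + 10*z + 24)/(z^2 + 2*z - 35)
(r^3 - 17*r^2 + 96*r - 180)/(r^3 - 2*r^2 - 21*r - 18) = (r^2 - 11*r + 30)/(r^2 + 4*r + 3)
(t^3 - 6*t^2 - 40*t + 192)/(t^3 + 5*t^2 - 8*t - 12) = (t^2 - 12*t + 32)/(t^2 - t - 2)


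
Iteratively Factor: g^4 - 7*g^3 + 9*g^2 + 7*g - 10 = (g - 2)*(g^3 - 5*g^2 - g + 5) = (g - 5)*(g - 2)*(g^2 - 1) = (g - 5)*(g - 2)*(g + 1)*(g - 1)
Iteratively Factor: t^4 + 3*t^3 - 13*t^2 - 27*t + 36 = (t - 3)*(t^3 + 6*t^2 + 5*t - 12) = (t - 3)*(t + 4)*(t^2 + 2*t - 3) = (t - 3)*(t - 1)*(t + 4)*(t + 3)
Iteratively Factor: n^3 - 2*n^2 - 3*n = (n + 1)*(n^2 - 3*n) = n*(n + 1)*(n - 3)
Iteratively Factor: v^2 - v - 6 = (v + 2)*(v - 3)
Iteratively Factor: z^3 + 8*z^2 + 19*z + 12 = (z + 1)*(z^2 + 7*z + 12) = (z + 1)*(z + 4)*(z + 3)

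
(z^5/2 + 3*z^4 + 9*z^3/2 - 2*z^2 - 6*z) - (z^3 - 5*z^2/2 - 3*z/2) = z^5/2 + 3*z^4 + 7*z^3/2 + z^2/2 - 9*z/2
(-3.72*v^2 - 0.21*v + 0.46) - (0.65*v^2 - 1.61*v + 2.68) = -4.37*v^2 + 1.4*v - 2.22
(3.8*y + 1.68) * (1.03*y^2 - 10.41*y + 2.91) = 3.914*y^3 - 37.8276*y^2 - 6.4308*y + 4.8888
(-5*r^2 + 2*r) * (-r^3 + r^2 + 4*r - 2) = 5*r^5 - 7*r^4 - 18*r^3 + 18*r^2 - 4*r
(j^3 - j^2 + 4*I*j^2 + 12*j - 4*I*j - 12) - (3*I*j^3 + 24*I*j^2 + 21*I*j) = j^3 - 3*I*j^3 - j^2 - 20*I*j^2 + 12*j - 25*I*j - 12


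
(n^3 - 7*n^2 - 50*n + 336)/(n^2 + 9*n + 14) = (n^2 - 14*n + 48)/(n + 2)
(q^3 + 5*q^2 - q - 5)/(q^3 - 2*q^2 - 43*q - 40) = (q - 1)/(q - 8)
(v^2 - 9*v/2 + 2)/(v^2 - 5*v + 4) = (v - 1/2)/(v - 1)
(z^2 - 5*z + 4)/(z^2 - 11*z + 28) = (z - 1)/(z - 7)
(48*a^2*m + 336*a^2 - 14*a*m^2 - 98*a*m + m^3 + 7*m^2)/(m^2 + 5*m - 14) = (48*a^2 - 14*a*m + m^2)/(m - 2)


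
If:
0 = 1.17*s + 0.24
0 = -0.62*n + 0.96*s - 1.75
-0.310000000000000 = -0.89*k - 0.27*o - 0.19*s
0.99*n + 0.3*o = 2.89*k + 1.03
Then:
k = -0.97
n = -3.14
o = 4.48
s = -0.21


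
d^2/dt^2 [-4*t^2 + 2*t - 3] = -8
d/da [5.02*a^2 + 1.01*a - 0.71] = 10.04*a + 1.01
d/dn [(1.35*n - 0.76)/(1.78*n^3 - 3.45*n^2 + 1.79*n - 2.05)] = (-4.806*n^3 + 8.7159*n^2 - 5.244*n - 1.4071)/(3.1684*n^6 - 12.282*n^5 + 18.2749*n^4 - 19.649*n^3 + 17.3491*n^2 - 7.339*n + 4.2025)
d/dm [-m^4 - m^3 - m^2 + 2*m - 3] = -4*m^3 - 3*m^2 - 2*m + 2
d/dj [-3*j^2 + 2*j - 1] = 2 - 6*j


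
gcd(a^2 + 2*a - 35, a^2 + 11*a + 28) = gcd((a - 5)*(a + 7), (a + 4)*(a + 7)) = a + 7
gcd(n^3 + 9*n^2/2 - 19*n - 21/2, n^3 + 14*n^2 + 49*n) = n + 7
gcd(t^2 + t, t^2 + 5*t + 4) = t + 1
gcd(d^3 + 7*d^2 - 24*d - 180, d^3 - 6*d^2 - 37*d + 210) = d^2 + d - 30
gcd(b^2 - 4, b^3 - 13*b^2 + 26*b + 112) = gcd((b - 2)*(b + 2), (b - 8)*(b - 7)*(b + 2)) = b + 2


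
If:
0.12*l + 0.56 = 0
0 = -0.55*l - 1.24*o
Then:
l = -4.67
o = 2.07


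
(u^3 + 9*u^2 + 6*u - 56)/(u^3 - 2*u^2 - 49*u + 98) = (u + 4)/(u - 7)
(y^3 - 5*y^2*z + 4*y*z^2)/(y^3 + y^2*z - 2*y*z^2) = (y - 4*z)/(y + 2*z)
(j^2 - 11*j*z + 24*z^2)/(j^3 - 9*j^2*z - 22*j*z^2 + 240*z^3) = (-j + 3*z)/(-j^2 + j*z + 30*z^2)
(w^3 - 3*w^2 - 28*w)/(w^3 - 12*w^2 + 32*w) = (w^2 - 3*w - 28)/(w^2 - 12*w + 32)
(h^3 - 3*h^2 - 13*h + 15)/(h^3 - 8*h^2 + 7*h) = (h^2 - 2*h - 15)/(h*(h - 7))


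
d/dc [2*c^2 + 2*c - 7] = 4*c + 2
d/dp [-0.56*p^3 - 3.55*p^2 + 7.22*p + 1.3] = -1.68*p^2 - 7.1*p + 7.22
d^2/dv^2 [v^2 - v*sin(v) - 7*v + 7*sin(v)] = v*sin(v) - 7*sin(v) - 2*cos(v) + 2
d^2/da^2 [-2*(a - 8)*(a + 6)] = -4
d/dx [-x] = -1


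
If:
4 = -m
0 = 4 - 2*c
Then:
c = 2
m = -4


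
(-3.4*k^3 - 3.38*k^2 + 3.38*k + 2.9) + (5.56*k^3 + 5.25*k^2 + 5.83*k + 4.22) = 2.16*k^3 + 1.87*k^2 + 9.21*k + 7.12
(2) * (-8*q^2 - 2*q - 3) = -16*q^2 - 4*q - 6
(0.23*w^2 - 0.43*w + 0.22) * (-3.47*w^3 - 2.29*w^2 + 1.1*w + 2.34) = -0.7981*w^5 + 0.9654*w^4 + 0.4743*w^3 - 0.4386*w^2 - 0.7642*w + 0.5148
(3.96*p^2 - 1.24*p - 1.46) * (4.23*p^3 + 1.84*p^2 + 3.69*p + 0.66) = 16.7508*p^5 + 2.0412*p^4 + 6.155*p^3 - 4.6484*p^2 - 6.2058*p - 0.9636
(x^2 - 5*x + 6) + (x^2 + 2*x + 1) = 2*x^2 - 3*x + 7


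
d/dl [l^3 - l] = 3*l^2 - 1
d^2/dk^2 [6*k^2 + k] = 12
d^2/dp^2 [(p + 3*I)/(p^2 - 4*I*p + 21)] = 2/(p^3 - 21*I*p^2 - 147*p + 343*I)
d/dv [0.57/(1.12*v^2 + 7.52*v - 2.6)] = (-1.2768*v - 4.2864)/(1.12*v^2 + 7.52*v - 2.6)^2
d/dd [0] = 0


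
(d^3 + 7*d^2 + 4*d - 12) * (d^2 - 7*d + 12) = d^5 - 33*d^3 + 44*d^2 + 132*d - 144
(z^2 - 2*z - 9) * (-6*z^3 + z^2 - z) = -6*z^5 + 13*z^4 + 51*z^3 - 7*z^2 + 9*z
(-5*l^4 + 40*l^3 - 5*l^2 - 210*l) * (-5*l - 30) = 25*l^5 - 50*l^4 - 1175*l^3 + 1200*l^2 + 6300*l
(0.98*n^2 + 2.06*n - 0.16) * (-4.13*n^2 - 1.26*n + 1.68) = -4.0474*n^4 - 9.7426*n^3 - 0.2884*n^2 + 3.6624*n - 0.2688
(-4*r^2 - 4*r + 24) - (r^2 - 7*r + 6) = -5*r^2 + 3*r + 18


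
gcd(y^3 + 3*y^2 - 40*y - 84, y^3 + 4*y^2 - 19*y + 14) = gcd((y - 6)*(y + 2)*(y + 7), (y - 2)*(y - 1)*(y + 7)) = y + 7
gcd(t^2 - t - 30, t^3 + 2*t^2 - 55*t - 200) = t + 5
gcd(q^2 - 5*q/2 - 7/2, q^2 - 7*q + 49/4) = q - 7/2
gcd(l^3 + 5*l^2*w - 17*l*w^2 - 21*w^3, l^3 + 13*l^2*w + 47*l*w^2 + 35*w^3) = l^2 + 8*l*w + 7*w^2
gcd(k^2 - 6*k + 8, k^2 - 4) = k - 2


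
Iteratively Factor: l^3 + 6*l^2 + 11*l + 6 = (l + 1)*(l^2 + 5*l + 6) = (l + 1)*(l + 2)*(l + 3)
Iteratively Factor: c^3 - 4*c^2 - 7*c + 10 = (c - 1)*(c^2 - 3*c - 10) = (c - 1)*(c + 2)*(c - 5)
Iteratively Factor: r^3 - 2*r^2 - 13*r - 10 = (r - 5)*(r^2 + 3*r + 2) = (r - 5)*(r + 1)*(r + 2)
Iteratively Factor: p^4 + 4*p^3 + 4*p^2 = (p)*(p^3 + 4*p^2 + 4*p) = p*(p + 2)*(p^2 + 2*p) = p*(p + 2)^2*(p)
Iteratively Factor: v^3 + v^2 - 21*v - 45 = (v + 3)*(v^2 - 2*v - 15) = (v - 5)*(v + 3)*(v + 3)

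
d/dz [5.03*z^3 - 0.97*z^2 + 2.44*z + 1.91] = 15.09*z^2 - 1.94*z + 2.44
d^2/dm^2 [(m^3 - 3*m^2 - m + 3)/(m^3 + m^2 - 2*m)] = 2*(-4*m^3 - 9*m^2 - 18*m - 12)/(m^3*(m^3 + 6*m^2 + 12*m + 8))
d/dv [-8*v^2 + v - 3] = 1 - 16*v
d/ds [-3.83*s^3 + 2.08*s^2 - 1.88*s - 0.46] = -11.49*s^2 + 4.16*s - 1.88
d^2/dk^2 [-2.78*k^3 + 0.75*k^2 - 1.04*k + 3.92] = 1.5 - 16.68*k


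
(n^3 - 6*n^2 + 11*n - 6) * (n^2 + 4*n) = n^5 - 2*n^4 - 13*n^3 + 38*n^2 - 24*n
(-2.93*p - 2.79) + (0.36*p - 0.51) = -2.57*p - 3.3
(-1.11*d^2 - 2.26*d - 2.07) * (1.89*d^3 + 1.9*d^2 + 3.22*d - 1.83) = -2.0979*d^5 - 6.3804*d^4 - 11.7805*d^3 - 9.1789*d^2 - 2.5296*d + 3.7881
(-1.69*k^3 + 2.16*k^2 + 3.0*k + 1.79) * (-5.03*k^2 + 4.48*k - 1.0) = 8.5007*k^5 - 18.436*k^4 - 3.7232*k^3 + 2.2763*k^2 + 5.0192*k - 1.79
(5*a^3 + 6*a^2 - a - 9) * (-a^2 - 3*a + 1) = -5*a^5 - 21*a^4 - 12*a^3 + 18*a^2 + 26*a - 9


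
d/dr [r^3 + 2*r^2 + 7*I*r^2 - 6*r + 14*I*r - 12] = 3*r^2 + r*(4 + 14*I) - 6 + 14*I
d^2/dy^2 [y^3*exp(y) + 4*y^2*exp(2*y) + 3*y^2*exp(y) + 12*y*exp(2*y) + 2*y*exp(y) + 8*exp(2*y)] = (y^3 + 16*y^2*exp(y) + 9*y^2 + 80*y*exp(y) + 20*y + 88*exp(y) + 10)*exp(y)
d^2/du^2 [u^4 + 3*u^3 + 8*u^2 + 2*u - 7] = 12*u^2 + 18*u + 16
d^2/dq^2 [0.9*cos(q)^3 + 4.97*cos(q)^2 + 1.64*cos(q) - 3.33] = -8.1*cos(q)^3 - 19.88*cos(q)^2 + 3.76*cos(q) + 9.94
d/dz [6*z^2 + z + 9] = 12*z + 1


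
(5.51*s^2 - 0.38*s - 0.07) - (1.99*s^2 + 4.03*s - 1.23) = 3.52*s^2 - 4.41*s + 1.16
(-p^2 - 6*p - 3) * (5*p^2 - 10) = -5*p^4 - 30*p^3 - 5*p^2 + 60*p + 30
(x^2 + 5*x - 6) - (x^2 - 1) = 5*x - 5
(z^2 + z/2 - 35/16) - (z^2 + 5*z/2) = -2*z - 35/16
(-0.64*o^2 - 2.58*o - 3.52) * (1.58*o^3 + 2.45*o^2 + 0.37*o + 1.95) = -1.0112*o^5 - 5.6444*o^4 - 12.1194*o^3 - 10.8266*o^2 - 6.3334*o - 6.864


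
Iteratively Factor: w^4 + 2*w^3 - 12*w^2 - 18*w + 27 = (w + 3)*(w^3 - w^2 - 9*w + 9) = (w - 1)*(w + 3)*(w^2 - 9) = (w - 3)*(w - 1)*(w + 3)*(w + 3)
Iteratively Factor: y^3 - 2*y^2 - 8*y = (y + 2)*(y^2 - 4*y) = (y - 4)*(y + 2)*(y)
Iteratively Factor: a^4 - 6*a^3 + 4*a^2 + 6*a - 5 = (a + 1)*(a^3 - 7*a^2 + 11*a - 5) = (a - 5)*(a + 1)*(a^2 - 2*a + 1) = (a - 5)*(a - 1)*(a + 1)*(a - 1)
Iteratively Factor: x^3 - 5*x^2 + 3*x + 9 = (x - 3)*(x^2 - 2*x - 3) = (x - 3)*(x + 1)*(x - 3)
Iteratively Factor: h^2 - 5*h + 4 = (h - 4)*(h - 1)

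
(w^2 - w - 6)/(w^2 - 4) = (w - 3)/(w - 2)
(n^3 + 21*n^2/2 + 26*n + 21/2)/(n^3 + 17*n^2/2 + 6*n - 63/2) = (2*n + 1)/(2*n - 3)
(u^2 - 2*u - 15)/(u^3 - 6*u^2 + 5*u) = (u + 3)/(u*(u - 1))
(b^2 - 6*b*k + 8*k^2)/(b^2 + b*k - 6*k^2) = (b - 4*k)/(b + 3*k)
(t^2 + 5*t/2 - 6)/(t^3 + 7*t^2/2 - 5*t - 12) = (2*t - 3)/(2*t^2 - t - 6)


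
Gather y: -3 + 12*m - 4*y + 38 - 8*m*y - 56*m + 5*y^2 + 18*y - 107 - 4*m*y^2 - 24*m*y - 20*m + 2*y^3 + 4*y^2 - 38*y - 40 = -64*m + 2*y^3 + y^2*(9 - 4*m) + y*(-32*m - 24) - 112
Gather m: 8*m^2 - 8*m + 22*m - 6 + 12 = 8*m^2 + 14*m + 6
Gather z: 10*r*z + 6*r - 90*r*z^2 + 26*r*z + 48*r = -90*r*z^2 + 36*r*z + 54*r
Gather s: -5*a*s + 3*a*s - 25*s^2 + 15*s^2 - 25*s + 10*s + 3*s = -10*s^2 + s*(-2*a - 12)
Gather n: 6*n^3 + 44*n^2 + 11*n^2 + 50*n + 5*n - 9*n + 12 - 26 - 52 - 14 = 6*n^3 + 55*n^2 + 46*n - 80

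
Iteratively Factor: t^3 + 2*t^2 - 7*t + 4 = (t - 1)*(t^2 + 3*t - 4) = (t - 1)*(t + 4)*(t - 1)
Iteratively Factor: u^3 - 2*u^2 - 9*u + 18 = (u + 3)*(u^2 - 5*u + 6) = (u - 3)*(u + 3)*(u - 2)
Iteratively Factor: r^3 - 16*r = (r)*(r^2 - 16) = r*(r - 4)*(r + 4)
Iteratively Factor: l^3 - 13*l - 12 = (l + 3)*(l^2 - 3*l - 4) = (l + 1)*(l + 3)*(l - 4)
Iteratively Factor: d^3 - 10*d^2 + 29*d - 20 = (d - 5)*(d^2 - 5*d + 4) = (d - 5)*(d - 1)*(d - 4)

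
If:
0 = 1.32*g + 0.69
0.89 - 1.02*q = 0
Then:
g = -0.52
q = 0.87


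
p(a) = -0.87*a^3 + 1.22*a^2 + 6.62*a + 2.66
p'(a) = -2.61*a^2 + 2.44*a + 6.62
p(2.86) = 11.22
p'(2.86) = -7.75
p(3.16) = 8.31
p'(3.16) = -11.73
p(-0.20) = 1.39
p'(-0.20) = 6.03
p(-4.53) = 78.58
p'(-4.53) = -57.99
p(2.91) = 10.82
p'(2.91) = -8.38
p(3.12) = 8.77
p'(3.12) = -11.17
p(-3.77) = 41.66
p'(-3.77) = -39.67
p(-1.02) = -1.90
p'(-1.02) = 1.42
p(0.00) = 2.66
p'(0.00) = 6.62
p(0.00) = 2.66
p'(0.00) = 6.62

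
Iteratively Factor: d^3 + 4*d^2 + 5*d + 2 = (d + 1)*(d^2 + 3*d + 2) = (d + 1)*(d + 2)*(d + 1)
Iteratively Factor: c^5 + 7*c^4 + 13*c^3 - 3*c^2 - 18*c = (c + 2)*(c^4 + 5*c^3 + 3*c^2 - 9*c) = (c - 1)*(c + 2)*(c^3 + 6*c^2 + 9*c) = c*(c - 1)*(c + 2)*(c^2 + 6*c + 9) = c*(c - 1)*(c + 2)*(c + 3)*(c + 3)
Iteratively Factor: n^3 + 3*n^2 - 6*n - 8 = (n - 2)*(n^2 + 5*n + 4) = (n - 2)*(n + 1)*(n + 4)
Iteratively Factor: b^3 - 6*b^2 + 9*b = (b)*(b^2 - 6*b + 9) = b*(b - 3)*(b - 3)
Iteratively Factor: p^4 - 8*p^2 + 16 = (p - 2)*(p^3 + 2*p^2 - 4*p - 8) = (p - 2)*(p + 2)*(p^2 - 4) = (p - 2)^2*(p + 2)*(p + 2)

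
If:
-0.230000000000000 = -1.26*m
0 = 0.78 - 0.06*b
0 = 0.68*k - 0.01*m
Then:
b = 13.00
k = 0.00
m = 0.18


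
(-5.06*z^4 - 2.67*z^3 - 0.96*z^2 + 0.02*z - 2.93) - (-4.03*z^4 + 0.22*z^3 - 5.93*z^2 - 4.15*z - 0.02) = -1.03*z^4 - 2.89*z^3 + 4.97*z^2 + 4.17*z - 2.91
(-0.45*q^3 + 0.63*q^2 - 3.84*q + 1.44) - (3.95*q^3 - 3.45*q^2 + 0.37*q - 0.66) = -4.4*q^3 + 4.08*q^2 - 4.21*q + 2.1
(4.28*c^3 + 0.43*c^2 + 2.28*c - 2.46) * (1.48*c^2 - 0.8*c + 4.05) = 6.3344*c^5 - 2.7876*c^4 + 20.3644*c^3 - 3.7233*c^2 + 11.202*c - 9.963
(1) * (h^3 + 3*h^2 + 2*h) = h^3 + 3*h^2 + 2*h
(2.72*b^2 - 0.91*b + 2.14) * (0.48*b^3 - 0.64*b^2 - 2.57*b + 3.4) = 1.3056*b^5 - 2.1776*b^4 - 5.3808*b^3 + 10.2171*b^2 - 8.5938*b + 7.276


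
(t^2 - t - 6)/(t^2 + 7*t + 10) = (t - 3)/(t + 5)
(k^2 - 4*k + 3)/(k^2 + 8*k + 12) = (k^2 - 4*k + 3)/(k^2 + 8*k + 12)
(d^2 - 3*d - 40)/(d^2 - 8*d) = (d + 5)/d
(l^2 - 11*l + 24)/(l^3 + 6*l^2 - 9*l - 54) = (l - 8)/(l^2 + 9*l + 18)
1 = 1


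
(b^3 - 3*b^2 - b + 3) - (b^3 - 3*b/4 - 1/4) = -3*b^2 - b/4 + 13/4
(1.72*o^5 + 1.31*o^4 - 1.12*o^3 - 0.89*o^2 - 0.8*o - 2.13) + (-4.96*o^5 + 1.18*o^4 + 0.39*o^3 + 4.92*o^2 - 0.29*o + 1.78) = -3.24*o^5 + 2.49*o^4 - 0.73*o^3 + 4.03*o^2 - 1.09*o - 0.35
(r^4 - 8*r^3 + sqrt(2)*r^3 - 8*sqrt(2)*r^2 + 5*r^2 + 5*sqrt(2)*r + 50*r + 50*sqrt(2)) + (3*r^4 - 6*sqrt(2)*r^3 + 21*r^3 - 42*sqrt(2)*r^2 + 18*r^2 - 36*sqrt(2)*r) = 4*r^4 - 5*sqrt(2)*r^3 + 13*r^3 - 50*sqrt(2)*r^2 + 23*r^2 - 31*sqrt(2)*r + 50*r + 50*sqrt(2)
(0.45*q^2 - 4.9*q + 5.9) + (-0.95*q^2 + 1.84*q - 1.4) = -0.5*q^2 - 3.06*q + 4.5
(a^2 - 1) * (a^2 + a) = a^4 + a^3 - a^2 - a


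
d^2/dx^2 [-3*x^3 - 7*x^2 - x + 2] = -18*x - 14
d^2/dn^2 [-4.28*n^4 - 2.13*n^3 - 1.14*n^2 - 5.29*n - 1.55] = -51.36*n^2 - 12.78*n - 2.28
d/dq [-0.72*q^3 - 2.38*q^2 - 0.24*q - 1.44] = -2.16*q^2 - 4.76*q - 0.24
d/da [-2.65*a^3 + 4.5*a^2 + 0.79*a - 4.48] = -7.95*a^2 + 9.0*a + 0.79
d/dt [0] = 0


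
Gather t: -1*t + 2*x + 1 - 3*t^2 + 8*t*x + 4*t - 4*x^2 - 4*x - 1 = -3*t^2 + t*(8*x + 3) - 4*x^2 - 2*x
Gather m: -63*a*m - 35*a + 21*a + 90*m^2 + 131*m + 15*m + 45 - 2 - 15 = -14*a + 90*m^2 + m*(146 - 63*a) + 28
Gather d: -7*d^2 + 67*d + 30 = -7*d^2 + 67*d + 30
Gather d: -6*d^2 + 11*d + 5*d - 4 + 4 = -6*d^2 + 16*d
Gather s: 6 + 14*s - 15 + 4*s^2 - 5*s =4*s^2 + 9*s - 9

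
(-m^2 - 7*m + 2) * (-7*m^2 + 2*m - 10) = 7*m^4 + 47*m^3 - 18*m^2 + 74*m - 20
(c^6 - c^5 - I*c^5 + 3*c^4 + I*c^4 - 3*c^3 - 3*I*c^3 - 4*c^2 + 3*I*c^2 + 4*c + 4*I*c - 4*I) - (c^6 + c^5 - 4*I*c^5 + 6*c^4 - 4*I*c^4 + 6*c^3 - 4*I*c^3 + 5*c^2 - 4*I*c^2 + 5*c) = -2*c^5 + 3*I*c^5 - 3*c^4 + 5*I*c^4 - 9*c^3 + I*c^3 - 9*c^2 + 7*I*c^2 - c + 4*I*c - 4*I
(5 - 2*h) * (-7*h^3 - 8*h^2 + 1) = 14*h^4 - 19*h^3 - 40*h^2 - 2*h + 5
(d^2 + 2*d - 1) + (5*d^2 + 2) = 6*d^2 + 2*d + 1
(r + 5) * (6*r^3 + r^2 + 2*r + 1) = 6*r^4 + 31*r^3 + 7*r^2 + 11*r + 5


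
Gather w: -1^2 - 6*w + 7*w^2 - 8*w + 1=7*w^2 - 14*w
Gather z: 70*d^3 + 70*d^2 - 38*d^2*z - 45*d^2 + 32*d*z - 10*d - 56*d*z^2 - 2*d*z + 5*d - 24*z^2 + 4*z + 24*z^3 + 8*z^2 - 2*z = 70*d^3 + 25*d^2 - 5*d + 24*z^3 + z^2*(-56*d - 16) + z*(-38*d^2 + 30*d + 2)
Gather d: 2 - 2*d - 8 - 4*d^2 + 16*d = -4*d^2 + 14*d - 6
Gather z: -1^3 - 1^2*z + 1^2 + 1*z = 0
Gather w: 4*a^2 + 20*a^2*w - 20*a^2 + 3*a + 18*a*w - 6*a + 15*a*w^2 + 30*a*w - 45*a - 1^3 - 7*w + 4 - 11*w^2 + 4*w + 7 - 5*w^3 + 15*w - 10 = -16*a^2 - 48*a - 5*w^3 + w^2*(15*a - 11) + w*(20*a^2 + 48*a + 12)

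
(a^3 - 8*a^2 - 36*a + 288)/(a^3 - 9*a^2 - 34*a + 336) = (a - 6)/(a - 7)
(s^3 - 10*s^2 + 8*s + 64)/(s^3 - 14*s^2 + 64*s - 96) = (s^2 - 6*s - 16)/(s^2 - 10*s + 24)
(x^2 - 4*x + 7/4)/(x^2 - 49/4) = (2*x - 1)/(2*x + 7)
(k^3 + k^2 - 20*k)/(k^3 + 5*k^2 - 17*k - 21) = k*(k^2 + k - 20)/(k^3 + 5*k^2 - 17*k - 21)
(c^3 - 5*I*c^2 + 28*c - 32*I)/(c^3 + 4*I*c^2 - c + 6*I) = (c^2 - 4*I*c + 32)/(c^2 + 5*I*c - 6)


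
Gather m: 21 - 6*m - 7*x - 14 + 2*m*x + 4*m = m*(2*x - 2) - 7*x + 7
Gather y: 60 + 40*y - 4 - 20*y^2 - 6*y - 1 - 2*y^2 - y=-22*y^2 + 33*y + 55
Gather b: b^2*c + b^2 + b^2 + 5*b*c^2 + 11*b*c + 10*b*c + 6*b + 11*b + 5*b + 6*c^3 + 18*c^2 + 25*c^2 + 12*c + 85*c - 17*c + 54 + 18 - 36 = b^2*(c + 2) + b*(5*c^2 + 21*c + 22) + 6*c^3 + 43*c^2 + 80*c + 36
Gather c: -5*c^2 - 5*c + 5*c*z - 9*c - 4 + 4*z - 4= -5*c^2 + c*(5*z - 14) + 4*z - 8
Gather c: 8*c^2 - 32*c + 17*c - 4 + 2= 8*c^2 - 15*c - 2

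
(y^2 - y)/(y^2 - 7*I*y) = (y - 1)/(y - 7*I)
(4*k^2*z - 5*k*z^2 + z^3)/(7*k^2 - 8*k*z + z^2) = z*(-4*k + z)/(-7*k + z)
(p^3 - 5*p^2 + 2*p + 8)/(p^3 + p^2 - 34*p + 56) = (p + 1)/(p + 7)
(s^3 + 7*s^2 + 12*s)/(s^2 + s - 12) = s*(s + 3)/(s - 3)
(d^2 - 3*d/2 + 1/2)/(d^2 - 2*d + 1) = (d - 1/2)/(d - 1)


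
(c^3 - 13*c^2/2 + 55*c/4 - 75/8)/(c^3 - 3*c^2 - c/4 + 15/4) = (c - 5/2)/(c + 1)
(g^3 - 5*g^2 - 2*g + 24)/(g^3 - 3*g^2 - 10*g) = (g^2 - 7*g + 12)/(g*(g - 5))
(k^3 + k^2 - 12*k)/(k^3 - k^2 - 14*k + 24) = k/(k - 2)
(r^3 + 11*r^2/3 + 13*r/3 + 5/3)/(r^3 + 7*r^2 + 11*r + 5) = (r + 5/3)/(r + 5)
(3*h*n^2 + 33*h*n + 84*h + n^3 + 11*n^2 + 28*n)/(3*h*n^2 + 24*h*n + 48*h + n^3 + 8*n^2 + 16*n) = (n + 7)/(n + 4)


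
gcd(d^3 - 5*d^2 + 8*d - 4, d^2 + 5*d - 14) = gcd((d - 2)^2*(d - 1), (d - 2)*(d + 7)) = d - 2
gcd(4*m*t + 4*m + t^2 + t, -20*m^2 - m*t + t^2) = 4*m + t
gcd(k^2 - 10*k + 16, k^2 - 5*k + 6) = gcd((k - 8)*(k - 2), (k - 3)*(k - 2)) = k - 2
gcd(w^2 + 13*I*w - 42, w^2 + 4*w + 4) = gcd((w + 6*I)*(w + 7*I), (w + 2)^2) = 1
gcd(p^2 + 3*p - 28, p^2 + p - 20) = p - 4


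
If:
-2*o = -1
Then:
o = 1/2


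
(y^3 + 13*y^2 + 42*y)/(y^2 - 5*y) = (y^2 + 13*y + 42)/(y - 5)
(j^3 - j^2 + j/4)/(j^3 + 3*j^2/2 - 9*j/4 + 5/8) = 2*j/(2*j + 5)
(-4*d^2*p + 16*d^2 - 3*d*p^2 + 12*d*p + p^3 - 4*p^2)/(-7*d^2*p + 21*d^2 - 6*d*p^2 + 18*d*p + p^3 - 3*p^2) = (-4*d*p + 16*d + p^2 - 4*p)/(-7*d*p + 21*d + p^2 - 3*p)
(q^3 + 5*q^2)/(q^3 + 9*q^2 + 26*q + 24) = q^2*(q + 5)/(q^3 + 9*q^2 + 26*q + 24)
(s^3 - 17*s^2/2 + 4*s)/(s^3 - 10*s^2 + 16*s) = (s - 1/2)/(s - 2)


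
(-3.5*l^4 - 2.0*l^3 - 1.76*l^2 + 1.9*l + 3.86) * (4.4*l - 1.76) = -15.4*l^5 - 2.64*l^4 - 4.224*l^3 + 11.4576*l^2 + 13.64*l - 6.7936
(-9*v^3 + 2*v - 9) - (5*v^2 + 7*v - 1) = -9*v^3 - 5*v^2 - 5*v - 8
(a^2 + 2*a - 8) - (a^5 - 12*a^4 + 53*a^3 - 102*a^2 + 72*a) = -a^5 + 12*a^4 - 53*a^3 + 103*a^2 - 70*a - 8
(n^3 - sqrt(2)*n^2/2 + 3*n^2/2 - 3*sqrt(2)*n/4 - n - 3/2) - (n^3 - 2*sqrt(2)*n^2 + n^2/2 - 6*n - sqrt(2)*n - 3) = n^2 + 3*sqrt(2)*n^2/2 + sqrt(2)*n/4 + 5*n + 3/2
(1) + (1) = 2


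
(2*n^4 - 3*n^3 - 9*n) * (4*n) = 8*n^5 - 12*n^4 - 36*n^2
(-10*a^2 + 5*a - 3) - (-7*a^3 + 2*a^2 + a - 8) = 7*a^3 - 12*a^2 + 4*a + 5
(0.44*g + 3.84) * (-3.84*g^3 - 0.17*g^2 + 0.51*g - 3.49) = -1.6896*g^4 - 14.8204*g^3 - 0.4284*g^2 + 0.4228*g - 13.4016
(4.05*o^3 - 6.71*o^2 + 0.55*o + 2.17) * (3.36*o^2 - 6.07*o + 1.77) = 13.608*o^5 - 47.1291*o^4 + 49.7462*o^3 - 7.924*o^2 - 12.1984*o + 3.8409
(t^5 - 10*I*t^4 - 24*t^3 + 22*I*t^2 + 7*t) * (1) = t^5 - 10*I*t^4 - 24*t^3 + 22*I*t^2 + 7*t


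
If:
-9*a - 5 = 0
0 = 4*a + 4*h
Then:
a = -5/9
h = 5/9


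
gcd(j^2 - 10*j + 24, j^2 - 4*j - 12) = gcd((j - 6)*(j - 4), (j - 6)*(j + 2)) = j - 6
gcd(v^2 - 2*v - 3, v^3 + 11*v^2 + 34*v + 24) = v + 1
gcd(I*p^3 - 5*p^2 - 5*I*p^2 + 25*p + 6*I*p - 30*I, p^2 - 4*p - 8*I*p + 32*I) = 1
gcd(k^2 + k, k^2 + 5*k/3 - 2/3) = 1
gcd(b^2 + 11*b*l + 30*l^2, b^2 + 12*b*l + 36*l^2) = b + 6*l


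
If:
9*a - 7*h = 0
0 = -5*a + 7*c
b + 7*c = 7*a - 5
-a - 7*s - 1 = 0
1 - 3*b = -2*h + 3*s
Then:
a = 115/21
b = 125/21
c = 575/147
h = 345/49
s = -136/147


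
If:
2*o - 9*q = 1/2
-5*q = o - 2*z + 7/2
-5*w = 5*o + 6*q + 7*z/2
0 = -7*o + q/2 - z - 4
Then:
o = -203/286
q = -61/286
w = 2073/5720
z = 493/572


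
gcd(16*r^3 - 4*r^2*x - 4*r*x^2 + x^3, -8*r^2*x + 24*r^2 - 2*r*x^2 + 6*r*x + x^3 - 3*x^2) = -8*r^2 - 2*r*x + x^2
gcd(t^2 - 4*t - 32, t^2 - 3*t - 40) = t - 8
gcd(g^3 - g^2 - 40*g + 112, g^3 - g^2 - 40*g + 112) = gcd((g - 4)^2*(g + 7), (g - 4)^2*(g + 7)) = g^3 - g^2 - 40*g + 112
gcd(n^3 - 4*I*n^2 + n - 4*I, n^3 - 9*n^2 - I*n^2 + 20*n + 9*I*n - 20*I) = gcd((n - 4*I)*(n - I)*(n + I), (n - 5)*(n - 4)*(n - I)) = n - I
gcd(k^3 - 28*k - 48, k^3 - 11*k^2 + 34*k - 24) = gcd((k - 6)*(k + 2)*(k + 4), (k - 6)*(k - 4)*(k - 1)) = k - 6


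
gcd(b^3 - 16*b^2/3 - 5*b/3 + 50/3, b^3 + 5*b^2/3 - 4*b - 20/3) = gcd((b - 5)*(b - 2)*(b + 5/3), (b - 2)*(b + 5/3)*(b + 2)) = b^2 - b/3 - 10/3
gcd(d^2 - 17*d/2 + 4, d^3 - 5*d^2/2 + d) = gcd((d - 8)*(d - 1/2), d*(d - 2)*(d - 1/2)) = d - 1/2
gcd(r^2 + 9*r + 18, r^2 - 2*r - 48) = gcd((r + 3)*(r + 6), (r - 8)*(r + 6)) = r + 6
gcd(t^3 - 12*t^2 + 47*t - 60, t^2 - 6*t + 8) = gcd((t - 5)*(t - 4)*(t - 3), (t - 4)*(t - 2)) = t - 4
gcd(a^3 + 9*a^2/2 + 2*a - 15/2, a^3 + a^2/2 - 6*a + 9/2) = a^2 + 2*a - 3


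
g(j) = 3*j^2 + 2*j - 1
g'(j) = 6*j + 2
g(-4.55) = 52.01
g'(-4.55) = -25.30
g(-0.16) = -1.24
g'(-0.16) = 1.04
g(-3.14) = 22.30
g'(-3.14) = -16.84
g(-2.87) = 17.97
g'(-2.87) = -15.22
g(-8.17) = 182.91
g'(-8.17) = -47.02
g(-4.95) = 62.61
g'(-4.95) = -27.70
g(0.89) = 3.16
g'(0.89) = 7.34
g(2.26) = 18.84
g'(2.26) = 15.56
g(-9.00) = 224.00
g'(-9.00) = -52.00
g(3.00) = 32.00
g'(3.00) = 20.00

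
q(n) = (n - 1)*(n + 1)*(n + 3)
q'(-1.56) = -3.06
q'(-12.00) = 359.00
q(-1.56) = 2.06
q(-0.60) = -1.54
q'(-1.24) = -3.83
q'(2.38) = 30.27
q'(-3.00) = 8.00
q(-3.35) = -3.58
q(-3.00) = 0.00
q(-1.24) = 0.95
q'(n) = (n - 1)*(n + 1) + (n - 1)*(n + 3) + (n + 1)*(n + 3)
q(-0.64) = -1.39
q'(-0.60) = -3.52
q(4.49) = 143.51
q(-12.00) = -1287.00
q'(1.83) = 20.03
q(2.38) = 25.09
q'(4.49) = 86.42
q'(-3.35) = 12.57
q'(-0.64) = -3.61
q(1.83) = 11.35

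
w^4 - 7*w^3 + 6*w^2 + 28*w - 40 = (w - 5)*(w - 2)^2*(w + 2)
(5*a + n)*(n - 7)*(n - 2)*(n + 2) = 5*a*n^3 - 35*a*n^2 - 20*a*n + 140*a + n^4 - 7*n^3 - 4*n^2 + 28*n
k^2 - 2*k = k*(k - 2)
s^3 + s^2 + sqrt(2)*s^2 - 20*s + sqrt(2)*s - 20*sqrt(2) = (s - 4)*(s + 5)*(s + sqrt(2))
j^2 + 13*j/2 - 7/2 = (j - 1/2)*(j + 7)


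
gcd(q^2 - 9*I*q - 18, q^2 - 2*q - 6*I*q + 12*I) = q - 6*I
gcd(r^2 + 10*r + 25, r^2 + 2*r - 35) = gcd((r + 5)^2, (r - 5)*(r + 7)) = 1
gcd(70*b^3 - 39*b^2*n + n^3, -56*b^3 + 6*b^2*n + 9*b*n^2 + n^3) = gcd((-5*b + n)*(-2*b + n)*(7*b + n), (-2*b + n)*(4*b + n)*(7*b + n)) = 14*b^2 - 5*b*n - n^2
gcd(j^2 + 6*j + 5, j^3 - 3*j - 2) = j + 1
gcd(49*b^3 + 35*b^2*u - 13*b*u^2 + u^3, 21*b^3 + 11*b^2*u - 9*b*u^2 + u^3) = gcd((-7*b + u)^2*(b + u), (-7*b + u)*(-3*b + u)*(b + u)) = -7*b^2 - 6*b*u + u^2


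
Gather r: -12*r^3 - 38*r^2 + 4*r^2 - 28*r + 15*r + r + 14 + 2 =-12*r^3 - 34*r^2 - 12*r + 16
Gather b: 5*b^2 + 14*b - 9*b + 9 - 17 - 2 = 5*b^2 + 5*b - 10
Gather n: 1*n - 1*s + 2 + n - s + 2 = 2*n - 2*s + 4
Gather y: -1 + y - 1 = y - 2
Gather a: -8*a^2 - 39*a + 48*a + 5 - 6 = -8*a^2 + 9*a - 1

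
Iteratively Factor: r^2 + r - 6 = (r - 2)*(r + 3)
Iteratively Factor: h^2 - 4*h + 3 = (h - 3)*(h - 1)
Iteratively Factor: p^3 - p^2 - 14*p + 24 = (p - 3)*(p^2 + 2*p - 8) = (p - 3)*(p - 2)*(p + 4)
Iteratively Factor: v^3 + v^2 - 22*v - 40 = (v + 4)*(v^2 - 3*v - 10) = (v - 5)*(v + 4)*(v + 2)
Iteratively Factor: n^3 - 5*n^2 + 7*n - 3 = (n - 3)*(n^2 - 2*n + 1) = (n - 3)*(n - 1)*(n - 1)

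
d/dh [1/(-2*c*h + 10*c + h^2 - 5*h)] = (2*c - 2*h + 5)/(2*c*h - 10*c - h^2 + 5*h)^2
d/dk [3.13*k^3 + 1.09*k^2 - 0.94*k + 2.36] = 9.39*k^2 + 2.18*k - 0.94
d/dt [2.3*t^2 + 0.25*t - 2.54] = 4.6*t + 0.25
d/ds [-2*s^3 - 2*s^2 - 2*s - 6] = -6*s^2 - 4*s - 2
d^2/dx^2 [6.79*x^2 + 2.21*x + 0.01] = 13.5800000000000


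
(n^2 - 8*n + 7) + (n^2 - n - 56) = 2*n^2 - 9*n - 49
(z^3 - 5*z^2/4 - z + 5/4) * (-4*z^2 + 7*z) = -4*z^5 + 12*z^4 - 19*z^3/4 - 12*z^2 + 35*z/4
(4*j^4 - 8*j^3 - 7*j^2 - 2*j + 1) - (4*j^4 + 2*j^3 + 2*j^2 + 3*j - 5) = -10*j^3 - 9*j^2 - 5*j + 6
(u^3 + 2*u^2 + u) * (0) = 0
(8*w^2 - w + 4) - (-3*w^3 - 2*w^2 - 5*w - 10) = 3*w^3 + 10*w^2 + 4*w + 14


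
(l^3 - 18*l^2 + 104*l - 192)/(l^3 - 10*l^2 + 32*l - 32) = (l^2 - 14*l + 48)/(l^2 - 6*l + 8)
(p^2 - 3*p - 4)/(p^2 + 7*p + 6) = (p - 4)/(p + 6)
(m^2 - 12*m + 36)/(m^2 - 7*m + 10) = (m^2 - 12*m + 36)/(m^2 - 7*m + 10)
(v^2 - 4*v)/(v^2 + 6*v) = (v - 4)/(v + 6)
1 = 1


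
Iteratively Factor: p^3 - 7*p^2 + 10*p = (p - 5)*(p^2 - 2*p) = p*(p - 5)*(p - 2)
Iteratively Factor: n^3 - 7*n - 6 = (n + 2)*(n^2 - 2*n - 3) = (n + 1)*(n + 2)*(n - 3)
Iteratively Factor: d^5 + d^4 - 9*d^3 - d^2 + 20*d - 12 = (d - 1)*(d^4 + 2*d^3 - 7*d^2 - 8*d + 12) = (d - 1)*(d + 3)*(d^3 - d^2 - 4*d + 4) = (d - 1)^2*(d + 3)*(d^2 - 4) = (d - 2)*(d - 1)^2*(d + 3)*(d + 2)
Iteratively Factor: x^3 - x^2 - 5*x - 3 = (x + 1)*(x^2 - 2*x - 3) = (x + 1)^2*(x - 3)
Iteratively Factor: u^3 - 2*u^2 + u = (u)*(u^2 - 2*u + 1) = u*(u - 1)*(u - 1)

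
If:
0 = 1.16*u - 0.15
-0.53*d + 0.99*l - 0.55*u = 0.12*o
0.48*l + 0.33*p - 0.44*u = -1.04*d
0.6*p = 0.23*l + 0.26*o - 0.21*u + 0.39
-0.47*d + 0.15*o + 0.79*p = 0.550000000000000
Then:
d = -0.14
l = -0.00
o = 0.01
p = 0.61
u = 0.13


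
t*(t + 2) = t^2 + 2*t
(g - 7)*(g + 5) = g^2 - 2*g - 35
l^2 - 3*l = l*(l - 3)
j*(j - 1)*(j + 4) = j^3 + 3*j^2 - 4*j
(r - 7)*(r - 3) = r^2 - 10*r + 21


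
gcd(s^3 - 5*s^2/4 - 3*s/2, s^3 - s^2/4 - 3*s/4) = s^2 + 3*s/4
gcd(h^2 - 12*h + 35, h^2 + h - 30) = h - 5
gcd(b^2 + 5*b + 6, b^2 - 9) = b + 3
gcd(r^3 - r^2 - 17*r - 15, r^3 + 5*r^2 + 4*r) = r + 1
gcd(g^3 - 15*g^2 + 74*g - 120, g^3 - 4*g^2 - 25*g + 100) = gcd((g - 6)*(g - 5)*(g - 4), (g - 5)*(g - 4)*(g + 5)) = g^2 - 9*g + 20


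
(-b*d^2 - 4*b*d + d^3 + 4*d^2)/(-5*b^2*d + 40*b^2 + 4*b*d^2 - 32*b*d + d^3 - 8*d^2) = d*(d + 4)/(5*b*d - 40*b + d^2 - 8*d)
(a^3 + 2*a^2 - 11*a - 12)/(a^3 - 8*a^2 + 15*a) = (a^2 + 5*a + 4)/(a*(a - 5))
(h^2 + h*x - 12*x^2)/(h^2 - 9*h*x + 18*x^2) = (-h - 4*x)/(-h + 6*x)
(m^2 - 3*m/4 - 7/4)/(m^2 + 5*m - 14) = (4*m^2 - 3*m - 7)/(4*(m^2 + 5*m - 14))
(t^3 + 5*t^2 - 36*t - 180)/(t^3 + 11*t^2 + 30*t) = (t - 6)/t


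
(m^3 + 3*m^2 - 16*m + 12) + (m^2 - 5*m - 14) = m^3 + 4*m^2 - 21*m - 2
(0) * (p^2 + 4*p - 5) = 0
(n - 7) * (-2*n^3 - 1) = -2*n^4 + 14*n^3 - n + 7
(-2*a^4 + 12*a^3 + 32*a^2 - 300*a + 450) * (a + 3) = -2*a^5 + 6*a^4 + 68*a^3 - 204*a^2 - 450*a + 1350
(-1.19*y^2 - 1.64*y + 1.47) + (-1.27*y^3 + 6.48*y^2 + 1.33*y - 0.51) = -1.27*y^3 + 5.29*y^2 - 0.31*y + 0.96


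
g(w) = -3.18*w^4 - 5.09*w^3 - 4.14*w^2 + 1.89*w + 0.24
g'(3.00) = -503.82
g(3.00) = -426.36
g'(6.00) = -3345.03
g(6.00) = -5358.18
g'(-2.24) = 86.78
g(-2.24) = -47.62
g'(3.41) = -708.28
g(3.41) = -673.26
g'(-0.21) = 3.07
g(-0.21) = -0.30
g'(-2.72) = 167.41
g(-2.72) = -107.16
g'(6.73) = -4622.78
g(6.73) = -8249.69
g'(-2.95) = 219.98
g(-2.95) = -151.52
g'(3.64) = -844.04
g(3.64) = -851.47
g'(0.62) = -12.14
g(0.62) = -1.86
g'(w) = -12.72*w^3 - 15.27*w^2 - 8.28*w + 1.89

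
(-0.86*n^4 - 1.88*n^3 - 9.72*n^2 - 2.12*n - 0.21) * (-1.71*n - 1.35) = 1.4706*n^5 + 4.3758*n^4 + 19.1592*n^3 + 16.7472*n^2 + 3.2211*n + 0.2835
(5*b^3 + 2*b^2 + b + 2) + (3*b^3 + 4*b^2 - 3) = 8*b^3 + 6*b^2 + b - 1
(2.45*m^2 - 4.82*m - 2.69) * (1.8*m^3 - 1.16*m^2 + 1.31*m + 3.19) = 4.41*m^5 - 11.518*m^4 + 3.9587*m^3 + 4.6217*m^2 - 18.8997*m - 8.5811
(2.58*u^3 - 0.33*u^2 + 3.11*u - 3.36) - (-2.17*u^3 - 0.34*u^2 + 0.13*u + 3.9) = 4.75*u^3 + 0.01*u^2 + 2.98*u - 7.26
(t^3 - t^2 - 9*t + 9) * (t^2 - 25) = t^5 - t^4 - 34*t^3 + 34*t^2 + 225*t - 225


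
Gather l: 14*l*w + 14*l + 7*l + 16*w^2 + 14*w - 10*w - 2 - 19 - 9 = l*(14*w + 21) + 16*w^2 + 4*w - 30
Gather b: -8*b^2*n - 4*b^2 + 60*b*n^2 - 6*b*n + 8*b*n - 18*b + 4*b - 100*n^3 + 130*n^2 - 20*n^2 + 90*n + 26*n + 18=b^2*(-8*n - 4) + b*(60*n^2 + 2*n - 14) - 100*n^3 + 110*n^2 + 116*n + 18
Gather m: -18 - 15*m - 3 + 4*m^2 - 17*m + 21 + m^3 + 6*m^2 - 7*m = m^3 + 10*m^2 - 39*m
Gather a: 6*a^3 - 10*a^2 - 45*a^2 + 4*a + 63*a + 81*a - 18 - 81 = 6*a^3 - 55*a^2 + 148*a - 99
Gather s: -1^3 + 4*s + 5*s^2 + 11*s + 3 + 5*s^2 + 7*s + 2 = 10*s^2 + 22*s + 4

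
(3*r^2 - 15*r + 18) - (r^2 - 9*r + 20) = 2*r^2 - 6*r - 2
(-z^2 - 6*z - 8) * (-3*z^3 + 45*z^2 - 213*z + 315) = 3*z^5 - 27*z^4 - 33*z^3 + 603*z^2 - 186*z - 2520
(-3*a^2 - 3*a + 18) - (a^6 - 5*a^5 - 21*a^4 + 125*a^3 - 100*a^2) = -a^6 + 5*a^5 + 21*a^4 - 125*a^3 + 97*a^2 - 3*a + 18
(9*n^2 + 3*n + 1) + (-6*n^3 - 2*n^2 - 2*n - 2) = -6*n^3 + 7*n^2 + n - 1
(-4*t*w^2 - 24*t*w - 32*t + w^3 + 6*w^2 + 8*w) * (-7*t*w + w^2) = 28*t^2*w^3 + 168*t^2*w^2 + 224*t^2*w - 11*t*w^4 - 66*t*w^3 - 88*t*w^2 + w^5 + 6*w^4 + 8*w^3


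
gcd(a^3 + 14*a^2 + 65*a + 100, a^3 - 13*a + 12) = a + 4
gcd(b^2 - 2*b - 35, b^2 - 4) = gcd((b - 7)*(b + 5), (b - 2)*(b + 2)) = 1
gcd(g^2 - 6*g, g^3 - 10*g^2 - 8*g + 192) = g - 6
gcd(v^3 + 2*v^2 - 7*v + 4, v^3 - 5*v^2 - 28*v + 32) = v^2 + 3*v - 4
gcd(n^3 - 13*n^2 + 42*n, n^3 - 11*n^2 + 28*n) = n^2 - 7*n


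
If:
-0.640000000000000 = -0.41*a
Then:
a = 1.56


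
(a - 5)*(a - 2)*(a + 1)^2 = a^4 - 5*a^3 - 3*a^2 + 13*a + 10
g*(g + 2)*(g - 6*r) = g^3 - 6*g^2*r + 2*g^2 - 12*g*r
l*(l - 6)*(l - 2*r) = l^3 - 2*l^2*r - 6*l^2 + 12*l*r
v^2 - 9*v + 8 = (v - 8)*(v - 1)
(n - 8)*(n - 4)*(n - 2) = n^3 - 14*n^2 + 56*n - 64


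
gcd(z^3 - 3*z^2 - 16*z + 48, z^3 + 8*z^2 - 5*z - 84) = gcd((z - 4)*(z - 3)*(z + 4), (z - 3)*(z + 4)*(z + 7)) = z^2 + z - 12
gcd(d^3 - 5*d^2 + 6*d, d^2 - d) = d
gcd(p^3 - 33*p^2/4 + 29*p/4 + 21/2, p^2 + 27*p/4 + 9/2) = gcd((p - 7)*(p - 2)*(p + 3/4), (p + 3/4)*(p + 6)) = p + 3/4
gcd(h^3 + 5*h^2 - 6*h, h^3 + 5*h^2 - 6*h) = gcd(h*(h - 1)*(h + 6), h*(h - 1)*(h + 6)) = h^3 + 5*h^2 - 6*h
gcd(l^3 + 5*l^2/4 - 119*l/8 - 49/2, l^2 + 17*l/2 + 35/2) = l + 7/2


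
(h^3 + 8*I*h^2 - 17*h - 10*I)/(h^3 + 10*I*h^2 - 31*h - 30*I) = (h + I)/(h + 3*I)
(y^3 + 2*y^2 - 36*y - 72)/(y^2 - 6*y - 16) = (y^2 - 36)/(y - 8)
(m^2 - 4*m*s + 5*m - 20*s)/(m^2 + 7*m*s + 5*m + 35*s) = (m - 4*s)/(m + 7*s)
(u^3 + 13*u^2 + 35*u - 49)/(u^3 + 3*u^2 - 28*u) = (u^2 + 6*u - 7)/(u*(u - 4))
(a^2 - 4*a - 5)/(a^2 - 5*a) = (a + 1)/a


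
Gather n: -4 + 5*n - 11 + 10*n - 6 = 15*n - 21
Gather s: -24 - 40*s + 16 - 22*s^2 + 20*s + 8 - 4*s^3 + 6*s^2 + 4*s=-4*s^3 - 16*s^2 - 16*s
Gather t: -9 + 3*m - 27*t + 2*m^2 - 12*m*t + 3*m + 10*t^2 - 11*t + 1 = 2*m^2 + 6*m + 10*t^2 + t*(-12*m - 38) - 8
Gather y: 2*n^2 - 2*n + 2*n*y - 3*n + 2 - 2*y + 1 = 2*n^2 - 5*n + y*(2*n - 2) + 3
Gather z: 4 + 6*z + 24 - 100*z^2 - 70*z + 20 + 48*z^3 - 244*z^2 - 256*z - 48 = 48*z^3 - 344*z^2 - 320*z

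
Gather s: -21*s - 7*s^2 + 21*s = -7*s^2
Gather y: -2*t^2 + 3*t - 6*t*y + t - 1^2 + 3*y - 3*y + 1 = -2*t^2 - 6*t*y + 4*t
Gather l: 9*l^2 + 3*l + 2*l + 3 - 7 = 9*l^2 + 5*l - 4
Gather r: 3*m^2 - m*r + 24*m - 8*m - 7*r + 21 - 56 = 3*m^2 + 16*m + r*(-m - 7) - 35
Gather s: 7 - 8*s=7 - 8*s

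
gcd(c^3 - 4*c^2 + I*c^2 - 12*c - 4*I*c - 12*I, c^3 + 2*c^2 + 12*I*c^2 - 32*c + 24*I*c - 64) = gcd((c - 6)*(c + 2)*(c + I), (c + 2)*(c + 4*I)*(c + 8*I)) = c + 2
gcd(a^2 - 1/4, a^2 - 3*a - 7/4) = a + 1/2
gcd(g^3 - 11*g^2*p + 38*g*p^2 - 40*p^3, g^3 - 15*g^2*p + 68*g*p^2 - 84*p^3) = -g + 2*p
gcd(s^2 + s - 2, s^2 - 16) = 1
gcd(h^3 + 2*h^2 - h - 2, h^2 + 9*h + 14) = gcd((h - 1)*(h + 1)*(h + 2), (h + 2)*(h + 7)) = h + 2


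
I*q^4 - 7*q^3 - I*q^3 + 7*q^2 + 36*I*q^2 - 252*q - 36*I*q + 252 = (q - 6*I)*(q + 6*I)*(q + 7*I)*(I*q - I)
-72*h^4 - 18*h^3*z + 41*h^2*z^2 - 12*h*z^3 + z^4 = (-6*h + z)*(-4*h + z)*(-3*h + z)*(h + z)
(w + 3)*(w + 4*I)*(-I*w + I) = -I*w^3 + 4*w^2 - 2*I*w^2 + 8*w + 3*I*w - 12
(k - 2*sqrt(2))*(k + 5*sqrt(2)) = k^2 + 3*sqrt(2)*k - 20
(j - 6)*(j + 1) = j^2 - 5*j - 6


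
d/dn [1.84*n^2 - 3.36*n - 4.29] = 3.68*n - 3.36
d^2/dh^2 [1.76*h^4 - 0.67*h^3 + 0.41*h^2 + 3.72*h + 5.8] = 21.12*h^2 - 4.02*h + 0.82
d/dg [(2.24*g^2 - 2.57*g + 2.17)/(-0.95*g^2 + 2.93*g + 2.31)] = (4.1217*g^2 + 14.4718*g - 12.2948)/(0.9025*g^4 - 5.567*g^3 + 4.1959*g^2 + 13.5366*g + 5.3361)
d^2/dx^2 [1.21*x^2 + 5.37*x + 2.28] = 2.42000000000000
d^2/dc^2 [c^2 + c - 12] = 2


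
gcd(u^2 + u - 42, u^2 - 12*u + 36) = u - 6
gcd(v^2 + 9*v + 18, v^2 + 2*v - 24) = v + 6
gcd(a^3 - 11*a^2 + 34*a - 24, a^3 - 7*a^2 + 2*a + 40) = a - 4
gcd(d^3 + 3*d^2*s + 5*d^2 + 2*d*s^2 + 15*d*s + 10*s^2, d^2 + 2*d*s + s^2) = d + s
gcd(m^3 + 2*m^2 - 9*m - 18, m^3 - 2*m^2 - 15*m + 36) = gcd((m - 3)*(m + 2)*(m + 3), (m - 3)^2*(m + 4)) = m - 3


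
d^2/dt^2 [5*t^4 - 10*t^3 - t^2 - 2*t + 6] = 60*t^2 - 60*t - 2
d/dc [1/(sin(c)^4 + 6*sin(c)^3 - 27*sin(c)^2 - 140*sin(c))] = 2*(-2*sin(c)^3 - 9*sin(c)^2 + 27*sin(c) + 70)*cos(c)/((sin(c)^3 + 6*sin(c)^2 - 27*sin(c) - 140)^2*sin(c)^2)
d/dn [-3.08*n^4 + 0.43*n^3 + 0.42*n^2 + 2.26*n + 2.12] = -12.32*n^3 + 1.29*n^2 + 0.84*n + 2.26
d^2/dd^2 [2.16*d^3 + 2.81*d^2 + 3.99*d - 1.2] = 12.96*d + 5.62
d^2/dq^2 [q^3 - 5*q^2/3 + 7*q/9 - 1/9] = 6*q - 10/3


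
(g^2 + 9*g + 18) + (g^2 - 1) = 2*g^2 + 9*g + 17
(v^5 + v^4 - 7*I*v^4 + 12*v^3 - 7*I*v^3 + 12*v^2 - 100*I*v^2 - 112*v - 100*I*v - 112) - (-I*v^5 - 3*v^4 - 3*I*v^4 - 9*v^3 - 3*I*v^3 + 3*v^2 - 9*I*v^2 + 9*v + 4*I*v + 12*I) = v^5 + I*v^5 + 4*v^4 - 4*I*v^4 + 21*v^3 - 4*I*v^3 + 9*v^2 - 91*I*v^2 - 121*v - 104*I*v - 112 - 12*I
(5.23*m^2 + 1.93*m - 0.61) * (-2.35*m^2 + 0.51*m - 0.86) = -12.2905*m^4 - 1.8682*m^3 - 2.08*m^2 - 1.9709*m + 0.5246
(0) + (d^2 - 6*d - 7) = d^2 - 6*d - 7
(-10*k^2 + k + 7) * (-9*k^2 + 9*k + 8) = 90*k^4 - 99*k^3 - 134*k^2 + 71*k + 56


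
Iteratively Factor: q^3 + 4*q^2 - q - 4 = (q + 1)*(q^2 + 3*q - 4) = (q + 1)*(q + 4)*(q - 1)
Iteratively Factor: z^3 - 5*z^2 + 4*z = (z - 1)*(z^2 - 4*z) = (z - 4)*(z - 1)*(z)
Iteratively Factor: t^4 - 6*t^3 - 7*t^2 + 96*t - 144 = (t - 4)*(t^3 - 2*t^2 - 15*t + 36) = (t - 4)*(t - 3)*(t^2 + t - 12) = (t - 4)*(t - 3)^2*(t + 4)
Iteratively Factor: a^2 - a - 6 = (a - 3)*(a + 2)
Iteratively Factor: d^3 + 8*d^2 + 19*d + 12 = (d + 1)*(d^2 + 7*d + 12) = (d + 1)*(d + 3)*(d + 4)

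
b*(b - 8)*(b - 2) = b^3 - 10*b^2 + 16*b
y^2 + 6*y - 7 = (y - 1)*(y + 7)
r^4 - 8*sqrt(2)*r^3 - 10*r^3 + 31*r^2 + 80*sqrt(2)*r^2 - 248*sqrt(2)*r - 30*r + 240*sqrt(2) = (r - 5)*(r - 3)*(r - 2)*(r - 8*sqrt(2))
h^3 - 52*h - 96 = (h - 8)*(h + 2)*(h + 6)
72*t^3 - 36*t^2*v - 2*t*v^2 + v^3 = (-6*t + v)*(-2*t + v)*(6*t + v)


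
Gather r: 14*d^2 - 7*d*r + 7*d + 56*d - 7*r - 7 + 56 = 14*d^2 + 63*d + r*(-7*d - 7) + 49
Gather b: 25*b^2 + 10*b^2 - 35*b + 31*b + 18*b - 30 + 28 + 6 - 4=35*b^2 + 14*b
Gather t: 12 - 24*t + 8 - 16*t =20 - 40*t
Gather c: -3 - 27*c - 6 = -27*c - 9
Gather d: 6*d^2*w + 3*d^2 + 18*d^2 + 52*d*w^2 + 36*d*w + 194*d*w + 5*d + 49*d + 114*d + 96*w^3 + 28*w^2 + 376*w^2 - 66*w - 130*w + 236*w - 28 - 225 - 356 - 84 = d^2*(6*w + 21) + d*(52*w^2 + 230*w + 168) + 96*w^3 + 404*w^2 + 40*w - 693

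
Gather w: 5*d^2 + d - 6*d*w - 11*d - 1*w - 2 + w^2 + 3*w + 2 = 5*d^2 - 10*d + w^2 + w*(2 - 6*d)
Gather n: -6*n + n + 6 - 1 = 5 - 5*n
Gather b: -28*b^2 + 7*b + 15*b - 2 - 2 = -28*b^2 + 22*b - 4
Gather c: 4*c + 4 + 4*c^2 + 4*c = 4*c^2 + 8*c + 4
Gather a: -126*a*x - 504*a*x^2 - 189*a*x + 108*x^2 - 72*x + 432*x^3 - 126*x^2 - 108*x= a*(-504*x^2 - 315*x) + 432*x^3 - 18*x^2 - 180*x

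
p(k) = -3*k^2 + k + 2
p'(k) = 1 - 6*k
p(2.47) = -13.83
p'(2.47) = -13.82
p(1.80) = -5.92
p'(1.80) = -9.80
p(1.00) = 0.00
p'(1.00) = -5.00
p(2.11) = -9.25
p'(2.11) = -11.66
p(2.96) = -21.32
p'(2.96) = -16.76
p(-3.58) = -40.03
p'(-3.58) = 22.48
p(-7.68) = -182.63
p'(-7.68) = 47.08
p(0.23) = 2.07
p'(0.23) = -0.38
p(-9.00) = -250.00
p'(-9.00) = 55.00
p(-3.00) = -28.00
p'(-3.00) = 19.00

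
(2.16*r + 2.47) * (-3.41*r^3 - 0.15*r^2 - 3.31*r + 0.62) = -7.3656*r^4 - 8.7467*r^3 - 7.5201*r^2 - 6.8365*r + 1.5314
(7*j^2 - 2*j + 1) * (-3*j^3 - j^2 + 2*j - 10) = -21*j^5 - j^4 + 13*j^3 - 75*j^2 + 22*j - 10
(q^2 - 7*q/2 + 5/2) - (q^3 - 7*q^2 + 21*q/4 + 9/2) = -q^3 + 8*q^2 - 35*q/4 - 2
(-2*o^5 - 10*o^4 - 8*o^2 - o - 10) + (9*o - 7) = -2*o^5 - 10*o^4 - 8*o^2 + 8*o - 17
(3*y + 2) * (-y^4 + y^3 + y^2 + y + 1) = -3*y^5 + y^4 + 5*y^3 + 5*y^2 + 5*y + 2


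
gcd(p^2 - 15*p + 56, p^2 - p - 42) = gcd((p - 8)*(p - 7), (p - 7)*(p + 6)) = p - 7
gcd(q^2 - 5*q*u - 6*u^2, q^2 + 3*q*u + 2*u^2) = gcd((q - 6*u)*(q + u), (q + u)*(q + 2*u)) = q + u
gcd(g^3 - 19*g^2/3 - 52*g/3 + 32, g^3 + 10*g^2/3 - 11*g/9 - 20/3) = g^2 + 5*g/3 - 4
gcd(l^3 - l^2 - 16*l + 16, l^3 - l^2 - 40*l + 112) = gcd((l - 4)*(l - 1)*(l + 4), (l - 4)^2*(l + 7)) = l - 4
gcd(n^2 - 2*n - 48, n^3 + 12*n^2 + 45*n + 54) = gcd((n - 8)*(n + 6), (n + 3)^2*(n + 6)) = n + 6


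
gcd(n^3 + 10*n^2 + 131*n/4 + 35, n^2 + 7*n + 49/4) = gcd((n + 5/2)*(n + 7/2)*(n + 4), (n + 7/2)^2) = n + 7/2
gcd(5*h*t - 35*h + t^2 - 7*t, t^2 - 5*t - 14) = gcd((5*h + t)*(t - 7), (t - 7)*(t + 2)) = t - 7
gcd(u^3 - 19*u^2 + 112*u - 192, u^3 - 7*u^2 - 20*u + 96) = u^2 - 11*u + 24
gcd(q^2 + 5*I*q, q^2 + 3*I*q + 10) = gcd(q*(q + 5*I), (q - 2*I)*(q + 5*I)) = q + 5*I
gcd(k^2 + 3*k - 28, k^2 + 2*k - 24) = k - 4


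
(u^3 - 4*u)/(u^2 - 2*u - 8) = u*(u - 2)/(u - 4)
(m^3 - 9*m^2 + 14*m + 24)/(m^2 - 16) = (m^2 - 5*m - 6)/(m + 4)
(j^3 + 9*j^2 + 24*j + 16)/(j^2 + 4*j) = j + 5 + 4/j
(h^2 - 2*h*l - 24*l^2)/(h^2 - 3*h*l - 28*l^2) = (h - 6*l)/(h - 7*l)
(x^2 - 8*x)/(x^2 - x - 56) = x/(x + 7)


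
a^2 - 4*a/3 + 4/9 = (a - 2/3)^2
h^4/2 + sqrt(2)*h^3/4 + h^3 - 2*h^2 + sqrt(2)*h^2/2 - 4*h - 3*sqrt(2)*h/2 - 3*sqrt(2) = (h/2 + sqrt(2)/2)*(h + 2)*(h - 3*sqrt(2)/2)*(h + sqrt(2))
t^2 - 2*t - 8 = (t - 4)*(t + 2)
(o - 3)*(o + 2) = o^2 - o - 6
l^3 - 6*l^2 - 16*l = l*(l - 8)*(l + 2)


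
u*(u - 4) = u^2 - 4*u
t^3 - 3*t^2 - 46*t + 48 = (t - 8)*(t - 1)*(t + 6)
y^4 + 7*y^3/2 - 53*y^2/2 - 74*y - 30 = (y - 5)*(y + 1/2)*(y + 2)*(y + 6)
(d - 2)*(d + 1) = d^2 - d - 2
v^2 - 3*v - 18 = (v - 6)*(v + 3)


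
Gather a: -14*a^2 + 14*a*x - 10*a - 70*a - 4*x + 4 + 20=-14*a^2 + a*(14*x - 80) - 4*x + 24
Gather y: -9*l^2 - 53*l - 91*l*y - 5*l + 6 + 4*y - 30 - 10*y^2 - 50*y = -9*l^2 - 58*l - 10*y^2 + y*(-91*l - 46) - 24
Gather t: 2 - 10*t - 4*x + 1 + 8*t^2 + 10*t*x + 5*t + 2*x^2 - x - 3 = 8*t^2 + t*(10*x - 5) + 2*x^2 - 5*x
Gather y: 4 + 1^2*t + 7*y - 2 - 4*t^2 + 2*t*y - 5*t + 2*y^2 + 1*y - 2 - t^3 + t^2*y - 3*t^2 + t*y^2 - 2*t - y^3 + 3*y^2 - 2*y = -t^3 - 7*t^2 - 6*t - y^3 + y^2*(t + 5) + y*(t^2 + 2*t + 6)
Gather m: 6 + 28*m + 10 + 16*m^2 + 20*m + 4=16*m^2 + 48*m + 20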